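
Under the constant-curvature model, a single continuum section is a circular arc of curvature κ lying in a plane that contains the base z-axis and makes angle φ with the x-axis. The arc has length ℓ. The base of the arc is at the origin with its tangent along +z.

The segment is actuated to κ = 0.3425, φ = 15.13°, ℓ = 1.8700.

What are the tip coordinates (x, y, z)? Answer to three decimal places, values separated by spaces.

0.559 0.151 1.745

θ = κ·ℓ = 0.3425 × 1.8700 = 0.64048 rad
ρ = (1 − cos θ)/κ = (1 − 0.80181)/0.3425 = 0.57865
z = sin θ / κ = 0.59758/0.3425 = 1.74475
x = ρ cos φ = 0.57865 × cos(15.13°) = 0.55859
y = ρ sin φ = 0.57865 × sin(15.13°) = 0.15103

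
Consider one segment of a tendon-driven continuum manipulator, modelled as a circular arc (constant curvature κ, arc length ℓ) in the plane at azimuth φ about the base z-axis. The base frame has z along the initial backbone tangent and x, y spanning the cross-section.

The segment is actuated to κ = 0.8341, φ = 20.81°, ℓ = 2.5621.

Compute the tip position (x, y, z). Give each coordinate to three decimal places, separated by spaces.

θ = κ·ℓ = 0.8341 × 2.5621 = 2.13705 rad
ρ = (1 − cos θ)/κ = (1 − -0.53647)/0.8341 = 1.84207
z = sin θ / κ = 0.84392/0.8341 = 1.01177
x = ρ cos φ = 1.84207 × cos(20.81°) = 1.72190
y = ρ sin φ = 1.84207 × sin(20.81°) = 0.65443

1.722 0.654 1.012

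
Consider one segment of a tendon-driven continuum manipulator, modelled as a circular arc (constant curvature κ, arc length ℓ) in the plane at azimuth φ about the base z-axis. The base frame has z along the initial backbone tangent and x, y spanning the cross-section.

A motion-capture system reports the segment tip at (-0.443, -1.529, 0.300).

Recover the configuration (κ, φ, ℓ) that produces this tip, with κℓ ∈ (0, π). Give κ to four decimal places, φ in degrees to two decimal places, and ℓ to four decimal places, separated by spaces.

ρ = √(x²+y²) = √(-0.443² + -1.529²) = 1.59188
φ = atan2(y, x) mod 360° = atan2(-1.529, -0.443) = 253.8420°
|p|² = ρ² + z² = 1.59188² + 0.300² = 2.62409
κ = 2ρ / |p|² = 2×1.59188 / 2.62409 = 1.21328
θ = 2·atan2(ρ, z) = 2·atan2(1.59188, 0.300) = 2.76905 rad
ℓ = θ/κ = 2.76905/1.21328 = 2.28228

1.2133 253.84 2.2823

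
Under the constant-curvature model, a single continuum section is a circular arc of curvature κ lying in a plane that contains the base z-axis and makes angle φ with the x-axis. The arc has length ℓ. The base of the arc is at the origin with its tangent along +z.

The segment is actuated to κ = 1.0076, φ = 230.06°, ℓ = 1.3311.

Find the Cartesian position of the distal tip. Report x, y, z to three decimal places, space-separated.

θ = κ·ℓ = 1.0076 × 1.3311 = 1.34122 rad
ρ = (1 − cos θ)/κ = (1 − 0.22757)/1.0076 = 0.76661
z = sin θ / κ = 0.97376/1.0076 = 0.96642
x = ρ cos φ = 0.76661 × cos(230.06°) = -0.49215
y = ρ sin φ = 0.76661 × sin(230.06°) = -0.58777

-0.492 -0.588 0.966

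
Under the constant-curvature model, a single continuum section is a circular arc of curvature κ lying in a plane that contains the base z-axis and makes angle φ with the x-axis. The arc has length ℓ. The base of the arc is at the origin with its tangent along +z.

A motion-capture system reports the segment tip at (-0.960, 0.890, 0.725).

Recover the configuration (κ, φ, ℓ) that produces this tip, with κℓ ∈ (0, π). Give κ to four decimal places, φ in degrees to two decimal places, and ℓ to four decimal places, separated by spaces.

ρ = √(x²+y²) = √(-0.960² + 0.890²) = 1.30908
φ = atan2(y, x) mod 360° = atan2(0.890, -0.960) = 137.1669°
|p|² = ρ² + z² = 1.30908² + 0.725² = 2.23933
κ = 2ρ / |p|² = 2×1.30908 / 2.23933 = 1.16918
θ = 2·atan2(ρ, z) = 2·atan2(1.30908, 0.725) = 2.13005 rad
ℓ = θ/κ = 2.13005/1.16918 = 1.82183

1.1692 137.17 1.8218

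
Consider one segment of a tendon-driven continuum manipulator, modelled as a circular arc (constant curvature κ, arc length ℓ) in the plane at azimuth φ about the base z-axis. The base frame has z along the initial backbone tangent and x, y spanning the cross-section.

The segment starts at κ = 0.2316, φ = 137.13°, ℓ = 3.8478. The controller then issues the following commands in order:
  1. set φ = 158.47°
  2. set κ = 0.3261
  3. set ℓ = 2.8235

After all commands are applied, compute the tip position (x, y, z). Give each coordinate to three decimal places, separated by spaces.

initial: κ=0.2316, φ=137.13°, ℓ=3.8478
cmd 1: set φ=158.47° → (κ,φ,ℓ)=(0.2316,158.47°,3.8478) → tip=(-1.4921,0.5886,3.3584)
cmd 2: set κ=0.3261 → (κ,φ,ℓ)=(0.3261,158.47°,3.8478) → tip=(-1.9660,0.7756,2.9147)
cmd 3: set ℓ=2.8235 → (κ,φ,ℓ)=(0.3261,158.47°,2.8235) → tip=(-1.1261,0.4443,2.4411)

-1.126 0.444 2.441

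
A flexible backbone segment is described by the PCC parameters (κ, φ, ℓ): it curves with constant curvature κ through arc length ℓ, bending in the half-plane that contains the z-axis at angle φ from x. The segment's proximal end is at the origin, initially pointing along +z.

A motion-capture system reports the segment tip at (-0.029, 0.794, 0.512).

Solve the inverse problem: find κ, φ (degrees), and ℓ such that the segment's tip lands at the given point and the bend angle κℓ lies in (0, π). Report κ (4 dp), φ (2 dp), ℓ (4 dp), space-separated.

ρ = √(x²+y²) = √(-0.029² + 0.794²) = 0.79453
φ = atan2(y, x) mod 360° = atan2(0.794, -0.029) = 92.0917°
|p|² = ρ² + z² = 0.79453² + 0.512² = 0.89342
κ = 2ρ / |p|² = 2×0.79453 / 0.89342 = 1.77862
θ = 2·atan2(ρ, z) = 2·atan2(0.79453, 0.512) = 1.99673 rad
ℓ = θ/κ = 1.99673/1.77862 = 1.12263

1.7786 92.09 1.1226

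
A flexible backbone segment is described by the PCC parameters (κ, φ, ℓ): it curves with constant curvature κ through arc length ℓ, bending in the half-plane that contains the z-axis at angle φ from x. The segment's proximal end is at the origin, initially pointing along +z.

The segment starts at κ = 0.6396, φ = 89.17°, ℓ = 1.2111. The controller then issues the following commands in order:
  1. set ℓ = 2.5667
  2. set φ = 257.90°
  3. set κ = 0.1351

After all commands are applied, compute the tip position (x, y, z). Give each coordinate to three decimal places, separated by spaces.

-0.092 -0.431 2.516

initial: κ=0.6396, φ=89.17°, ℓ=1.2111
cmd 1: set ℓ=2.5667 → (κ,φ,ℓ)=(0.6396,89.17°,2.5667) → tip=(0.0243,1.6740,1.5596)
cmd 2: set φ=257.90° → (κ,φ,ℓ)=(0.6396,257.90°,2.5667) → tip=(-0.3509,-1.6370,1.5596)
cmd 3: set κ=0.1351 → (κ,φ,ℓ)=(0.1351,257.90°,2.5667) → tip=(-0.0924,-0.4308,2.5156)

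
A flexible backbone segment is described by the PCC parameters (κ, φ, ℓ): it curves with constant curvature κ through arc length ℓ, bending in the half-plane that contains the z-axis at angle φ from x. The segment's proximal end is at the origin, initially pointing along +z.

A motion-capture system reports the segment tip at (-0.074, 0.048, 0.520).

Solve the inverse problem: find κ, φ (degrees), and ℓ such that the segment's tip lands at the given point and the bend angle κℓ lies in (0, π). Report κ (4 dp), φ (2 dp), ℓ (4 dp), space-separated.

0.6342 147.03 0.5299

ρ = √(x²+y²) = √(-0.074² + 0.048²) = 0.08820
φ = atan2(y, x) mod 360° = atan2(0.048, -0.074) = 147.0306°
|p|² = ρ² + z² = 0.08820² + 0.520² = 0.27818
κ = 2ρ / |p|² = 2×0.08820 / 0.27818 = 0.63415
θ = 2·atan2(ρ, z) = 2·atan2(0.08820, 0.520) = 0.33605 rad
ℓ = θ/κ = 0.33605/0.63415 = 0.52992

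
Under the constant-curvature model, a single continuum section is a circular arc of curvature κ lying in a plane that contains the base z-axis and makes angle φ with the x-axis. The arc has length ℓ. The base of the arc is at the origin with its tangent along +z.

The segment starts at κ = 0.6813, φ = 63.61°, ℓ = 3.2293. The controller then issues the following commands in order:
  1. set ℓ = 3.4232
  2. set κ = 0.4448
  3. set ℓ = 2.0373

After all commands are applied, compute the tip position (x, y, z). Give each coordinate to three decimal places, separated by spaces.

0.383 0.772 1.770

initial: κ=0.6813, φ=63.61°, ℓ=3.2293
cmd 1: set ℓ=3.4232 → (κ,φ,ℓ)=(0.6813,63.61°,3.4232) → tip=(1.1025,2.2220,1.0625)
cmd 2: set κ=0.4448 → (κ,φ,ℓ)=(0.4448,63.61°,3.4232) → tip=(0.9512,1.9170,2.2456)
cmd 3: set ℓ=2.0373 → (κ,φ,ℓ)=(0.4448,63.61°,2.0373) → tip=(0.3830,0.7718,1.7697)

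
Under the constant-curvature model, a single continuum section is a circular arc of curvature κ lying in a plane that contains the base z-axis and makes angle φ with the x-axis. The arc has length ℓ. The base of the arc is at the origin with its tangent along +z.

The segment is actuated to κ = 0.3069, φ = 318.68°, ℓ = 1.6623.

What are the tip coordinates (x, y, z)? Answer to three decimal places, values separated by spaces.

0.312 -0.274 1.591

θ = κ·ℓ = 0.3069 × 1.6623 = 0.51016 rad
ρ = (1 − cos θ)/κ = (1 − 0.87267)/0.3069 = 0.41490
z = sin θ / κ = 0.48832/0.3069 = 1.59113
x = ρ cos φ = 0.41490 × cos(318.68°) = 0.31161
y = ρ sin φ = 0.41490 × sin(318.68°) = -0.27395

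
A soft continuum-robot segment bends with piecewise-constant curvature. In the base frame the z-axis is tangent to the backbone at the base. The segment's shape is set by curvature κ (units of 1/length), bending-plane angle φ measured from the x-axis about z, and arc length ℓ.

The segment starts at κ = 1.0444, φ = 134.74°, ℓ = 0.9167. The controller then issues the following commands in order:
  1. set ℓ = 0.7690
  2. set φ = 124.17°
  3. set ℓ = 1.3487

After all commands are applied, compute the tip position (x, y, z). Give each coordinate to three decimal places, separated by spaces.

initial: κ=1.0444, φ=134.74°, ℓ=0.9167
cmd 1: set ℓ=0.7690 → (κ,φ,ℓ)=(1.0444,134.74°,0.7690) → tip=(-0.2059,0.2078,0.6890)
cmd 2: set φ=124.17° → (κ,φ,ℓ)=(1.0444,124.17°,0.7690) → tip=(-0.1643,0.2421,0.6890)
cmd 3: set ℓ=1.3487 → (κ,φ,ℓ)=(1.0444,124.17°,1.3487) → tip=(-0.4509,0.6643,0.9449)

-0.451 0.664 0.945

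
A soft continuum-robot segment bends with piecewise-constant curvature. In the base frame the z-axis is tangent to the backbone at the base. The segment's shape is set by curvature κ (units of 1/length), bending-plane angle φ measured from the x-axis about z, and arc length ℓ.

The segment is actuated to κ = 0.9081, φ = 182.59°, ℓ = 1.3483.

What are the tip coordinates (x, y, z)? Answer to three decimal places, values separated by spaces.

-0.727 -0.033 1.036

θ = κ·ℓ = 0.9081 × 1.3483 = 1.22439 rad
ρ = (1 − cos θ)/κ = (1 − 0.33952)/0.9081 = 0.72732
z = sin θ / κ = 0.94060/0.9081 = 1.03579
x = ρ cos φ = 0.72732 × cos(182.59°) = -0.72658
y = ρ sin φ = 0.72732 × sin(182.59°) = -0.03287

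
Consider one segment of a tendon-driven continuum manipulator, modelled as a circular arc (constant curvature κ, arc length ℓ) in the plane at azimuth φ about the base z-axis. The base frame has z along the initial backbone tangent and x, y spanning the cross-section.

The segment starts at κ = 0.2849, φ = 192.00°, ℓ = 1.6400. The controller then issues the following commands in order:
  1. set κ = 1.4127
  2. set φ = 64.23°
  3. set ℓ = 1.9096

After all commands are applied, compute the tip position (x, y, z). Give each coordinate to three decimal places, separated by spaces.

initial: κ=0.2849, φ=192.00°, ℓ=1.6400
cmd 1: set κ=1.4127 → (κ,φ,ℓ)=(1.4127,192.00°,1.6400) → tip=(-1.1623,-0.2471,0.5198)
cmd 2: set φ=64.23° → (κ,φ,ℓ)=(1.4127,64.23°,1.6400) → tip=(0.5166,1.0701,0.5198)
cmd 3: set ℓ=1.9096 → (κ,φ,ℓ)=(1.4127,64.23°,1.9096) → tip=(0.5857,1.2131,0.3040)

0.586 1.213 0.304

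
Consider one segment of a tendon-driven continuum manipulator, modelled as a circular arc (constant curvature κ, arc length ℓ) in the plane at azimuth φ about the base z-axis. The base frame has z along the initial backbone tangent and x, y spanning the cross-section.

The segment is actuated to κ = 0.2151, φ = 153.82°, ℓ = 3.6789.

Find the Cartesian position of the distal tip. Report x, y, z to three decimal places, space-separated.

-1.240 0.609 3.307

θ = κ·ℓ = 0.2151 × 3.6789 = 0.79133 rad
ρ = (1 − cos θ)/κ = (1 − 0.70290)/0.2151 = 1.38122
z = sin θ / κ = 0.71129/0.2151 = 3.30679
x = ρ cos φ = 1.38122 × cos(153.82°) = -1.23953
y = ρ sin φ = 1.38122 × sin(153.82°) = 0.60939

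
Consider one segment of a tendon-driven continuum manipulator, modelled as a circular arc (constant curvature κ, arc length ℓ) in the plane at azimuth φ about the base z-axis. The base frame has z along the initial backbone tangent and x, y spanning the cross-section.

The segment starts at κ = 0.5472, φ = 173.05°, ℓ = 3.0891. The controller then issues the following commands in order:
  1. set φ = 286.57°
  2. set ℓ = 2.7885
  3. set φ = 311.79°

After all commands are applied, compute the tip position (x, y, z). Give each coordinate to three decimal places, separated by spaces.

1.163 -1.301 1.826

initial: κ=0.5472, φ=173.05°, ℓ=3.0891
cmd 1: set φ=286.57° → (κ,φ,ℓ)=(0.5472,286.57°,3.0891) → tip=(0.5833,-1.9605,1.8144)
cmd 2: set ℓ=2.7885 → (κ,φ,ℓ)=(0.5472,286.57°,2.7885) → tip=(0.4978,-1.6729,1.8256)
cmd 3: set φ=311.79° → (κ,φ,ℓ)=(0.5472,311.79°,2.7885) → tip=(1.1631,-1.3014,1.8256)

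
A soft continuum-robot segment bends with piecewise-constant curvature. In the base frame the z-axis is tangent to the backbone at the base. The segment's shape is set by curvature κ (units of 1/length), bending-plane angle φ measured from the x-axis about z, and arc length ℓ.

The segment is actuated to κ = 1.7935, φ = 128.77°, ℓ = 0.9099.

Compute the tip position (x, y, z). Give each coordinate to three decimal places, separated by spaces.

θ = κ·ℓ = 1.7935 × 0.9099 = 1.63191 rad
ρ = (1 − cos θ)/κ = (1 − -0.06107)/1.7935 = 0.59162
z = sin θ / κ = 0.99813/1.7935 = 0.55653
x = ρ cos φ = 0.59162 × cos(128.77°) = -0.37047
y = ρ sin φ = 0.59162 × sin(128.77°) = 0.46127

-0.370 0.461 0.557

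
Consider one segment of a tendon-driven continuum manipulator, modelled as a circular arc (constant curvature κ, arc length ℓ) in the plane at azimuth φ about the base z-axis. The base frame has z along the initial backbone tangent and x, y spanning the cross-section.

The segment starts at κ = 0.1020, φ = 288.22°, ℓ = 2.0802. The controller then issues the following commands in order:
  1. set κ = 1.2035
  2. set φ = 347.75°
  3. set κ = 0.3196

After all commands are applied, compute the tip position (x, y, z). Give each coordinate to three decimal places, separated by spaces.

initial: κ=0.1020, φ=288.22°, ℓ=2.0802
cmd 1: set κ=1.2035 → (κ,φ,ℓ)=(1.2035,288.22°,2.0802) → tip=(0.4685,-1.4232,0.4949)
cmd 2: set φ=347.75° → (κ,φ,ℓ)=(1.2035,347.75°,2.0802) → tip=(1.4642,-0.3179,0.4949)
cmd 3: set κ=0.3196 → (κ,φ,ℓ)=(0.3196,347.75°,2.0802) → tip=(0.6512,-0.1414,1.9303)

0.651 -0.141 1.930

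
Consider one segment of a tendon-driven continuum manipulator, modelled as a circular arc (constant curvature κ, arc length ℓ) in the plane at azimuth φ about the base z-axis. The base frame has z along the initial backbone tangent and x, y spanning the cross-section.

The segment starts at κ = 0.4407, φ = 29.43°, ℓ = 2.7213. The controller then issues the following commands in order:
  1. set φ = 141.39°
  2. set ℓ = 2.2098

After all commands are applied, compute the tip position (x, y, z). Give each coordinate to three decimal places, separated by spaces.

initial: κ=0.4407, φ=29.43°, ℓ=2.7213
cmd 1: set φ=141.39° → (κ,φ,ℓ)=(0.4407,141.39°,2.7213) → tip=(-1.1294,0.9019,2.1143)
cmd 2: set ℓ=2.2098 → (κ,φ,ℓ)=(0.4407,141.39°,2.2098) → tip=(-0.7764,0.6200,1.8767)

-0.776 0.620 1.877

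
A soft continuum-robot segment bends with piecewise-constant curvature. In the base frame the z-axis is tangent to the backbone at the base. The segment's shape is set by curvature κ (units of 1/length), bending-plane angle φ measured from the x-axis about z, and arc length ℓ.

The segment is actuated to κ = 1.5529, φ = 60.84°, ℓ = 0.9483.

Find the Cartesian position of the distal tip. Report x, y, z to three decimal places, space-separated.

θ = κ·ℓ = 1.5529 × 0.9483 = 1.47262 rad
ρ = (1 − cos θ)/κ = (1 − 0.09802)/1.5529 = 0.58083
z = sin θ / κ = 0.99518/1.5529 = 0.64086
x = ρ cos φ = 0.58083 × cos(60.84°) = 0.28301
y = ρ sin φ = 0.58083 × sin(60.84°) = 0.50722

0.283 0.507 0.641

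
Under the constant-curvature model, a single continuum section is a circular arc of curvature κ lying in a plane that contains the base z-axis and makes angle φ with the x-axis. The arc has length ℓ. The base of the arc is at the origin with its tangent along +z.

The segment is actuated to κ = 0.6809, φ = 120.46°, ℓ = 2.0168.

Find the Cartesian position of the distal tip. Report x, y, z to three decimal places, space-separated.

θ = κ·ℓ = 0.6809 × 2.0168 = 1.37324 rad
ρ = (1 − cos θ)/κ = (1 − 0.19627)/0.6809 = 1.18039
z = sin θ / κ = 0.98055/0.6809 = 1.44008
x = ρ cos φ = 1.18039 × cos(120.46°) = -0.59838
y = ρ sin φ = 1.18039 × sin(120.46°) = 1.01747

-0.598 1.017 1.440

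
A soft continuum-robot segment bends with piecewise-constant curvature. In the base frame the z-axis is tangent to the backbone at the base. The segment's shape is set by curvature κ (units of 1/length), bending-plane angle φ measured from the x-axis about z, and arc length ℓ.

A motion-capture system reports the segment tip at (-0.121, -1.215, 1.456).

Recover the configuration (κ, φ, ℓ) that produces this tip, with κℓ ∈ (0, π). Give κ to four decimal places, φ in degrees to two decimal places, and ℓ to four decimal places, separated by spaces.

ρ = √(x²+y²) = √(-0.121² + -1.215²) = 1.22101
φ = atan2(y, x) mod 360° = atan2(-1.215, -0.121) = 264.3128°
|p|² = ρ² + z² = 1.22101² + 1.456² = 3.61080
κ = 2ρ / |p|² = 2×1.22101 / 3.61080 = 0.67631
θ = 2·atan2(ρ, z) = 2·atan2(1.22101, 1.456) = 1.39568 rad
ℓ = θ/κ = 1.39568/0.67631 = 2.06368

0.6763 264.31 2.0637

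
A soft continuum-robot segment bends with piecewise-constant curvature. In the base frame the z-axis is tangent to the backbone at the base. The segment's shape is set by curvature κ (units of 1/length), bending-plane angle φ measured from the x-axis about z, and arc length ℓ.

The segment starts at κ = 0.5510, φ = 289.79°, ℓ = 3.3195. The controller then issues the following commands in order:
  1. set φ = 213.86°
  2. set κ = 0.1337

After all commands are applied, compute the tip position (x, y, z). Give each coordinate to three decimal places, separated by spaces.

-0.602 -0.404 3.212

initial: κ=0.5510, φ=289.79°, ℓ=3.3195
cmd 1: set φ=213.86° → (κ,φ,ℓ)=(0.5510,213.86°,3.3195) → tip=(-1.8920,-1.2694,1.7547)
cmd 2: set κ=0.1337 → (κ,φ,ℓ)=(0.1337,213.86°,3.3195) → tip=(-0.6017,-0.4037,3.2116)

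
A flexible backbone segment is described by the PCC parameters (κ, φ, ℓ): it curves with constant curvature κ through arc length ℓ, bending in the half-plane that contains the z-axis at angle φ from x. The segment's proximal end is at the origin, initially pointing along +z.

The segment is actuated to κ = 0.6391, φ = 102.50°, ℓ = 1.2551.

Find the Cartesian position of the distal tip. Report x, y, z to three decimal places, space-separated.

-0.103 0.466 1.125

θ = κ·ℓ = 0.6391 × 1.2551 = 0.80213 rad
ρ = (1 − cos θ)/κ = (1 − 0.69517)/0.6391 = 0.47696
z = sin θ / κ = 0.71884/0.6391 = 1.12477
x = ρ cos φ = 0.47696 × cos(102.50°) = -0.10323
y = ρ sin φ = 0.47696 × sin(102.50°) = 0.46566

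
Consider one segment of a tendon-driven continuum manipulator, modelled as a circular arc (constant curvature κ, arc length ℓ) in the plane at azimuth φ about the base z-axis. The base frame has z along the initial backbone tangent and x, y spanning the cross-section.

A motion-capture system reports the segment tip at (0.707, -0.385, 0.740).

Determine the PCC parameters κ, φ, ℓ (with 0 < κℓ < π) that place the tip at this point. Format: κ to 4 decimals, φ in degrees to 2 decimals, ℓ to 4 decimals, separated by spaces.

1.3466 331.43 1.2290

ρ = √(x²+y²) = √(0.707² + -0.385²) = 0.80503
φ = atan2(y, x) mod 360° = atan2(-0.385, 0.707) = 331.4293°
|p|² = ρ² + z² = 0.80503² + 0.740² = 1.19567
κ = 2ρ / |p|² = 2×0.80503 / 1.19567 = 1.34657
θ = 2·atan2(ρ, z) = 2·atan2(0.80503, 0.740) = 1.65493 rad
ℓ = θ/κ = 1.65493/1.34657 = 1.22899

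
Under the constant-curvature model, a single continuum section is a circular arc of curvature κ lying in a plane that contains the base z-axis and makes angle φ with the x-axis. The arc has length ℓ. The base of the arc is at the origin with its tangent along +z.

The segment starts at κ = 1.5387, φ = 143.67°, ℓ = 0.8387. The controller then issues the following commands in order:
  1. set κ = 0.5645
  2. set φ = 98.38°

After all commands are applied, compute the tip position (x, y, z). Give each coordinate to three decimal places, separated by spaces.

-0.028 0.193 0.808

initial: κ=1.5387, φ=143.67°, ℓ=0.8387
cmd 1: set κ=0.5645 → (κ,φ,ℓ)=(0.5645,143.67°,0.8387) → tip=(-0.1570,0.1154,0.8077)
cmd 2: set φ=98.38° → (κ,φ,ℓ)=(0.5645,98.38°,0.8387) → tip=(-0.0284,0.1928,0.8077)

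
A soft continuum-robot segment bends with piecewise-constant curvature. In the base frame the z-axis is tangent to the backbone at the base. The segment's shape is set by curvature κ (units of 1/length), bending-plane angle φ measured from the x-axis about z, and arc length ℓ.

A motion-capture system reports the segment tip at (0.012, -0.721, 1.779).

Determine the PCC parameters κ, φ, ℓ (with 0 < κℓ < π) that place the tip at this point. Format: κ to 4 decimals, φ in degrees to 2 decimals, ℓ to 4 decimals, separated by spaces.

0.3914 270.95 1.9679

ρ = √(x²+y²) = √(0.012² + -0.721²) = 0.72110
φ = atan2(y, x) mod 360° = atan2(-0.721, 0.012) = 270.9535°
|p|² = ρ² + z² = 0.72110² + 1.779² = 3.68483
κ = 2ρ / |p|² = 2×0.72110 / 3.68483 = 0.39139
θ = 2·atan2(ρ, z) = 2·atan2(0.72110, 1.779) = 0.77020 rad
ℓ = θ/κ = 0.77020/0.39139 = 1.96787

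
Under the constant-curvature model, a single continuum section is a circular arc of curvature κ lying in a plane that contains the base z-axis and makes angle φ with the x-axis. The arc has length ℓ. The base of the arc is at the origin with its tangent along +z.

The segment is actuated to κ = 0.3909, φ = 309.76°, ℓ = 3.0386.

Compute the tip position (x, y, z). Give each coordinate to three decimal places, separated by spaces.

θ = κ·ℓ = 0.3909 × 3.0386 = 1.18779 rad
ρ = (1 − cos θ)/κ = (1 − 0.37371)/0.3909 = 1.60217
z = sin θ / κ = 0.92754/0.3909 = 2.37284
x = ρ cos φ = 1.60217 × cos(309.76°) = 1.02470
y = ρ sin φ = 1.60217 × sin(309.76°) = -1.23164

1.025 -1.232 2.373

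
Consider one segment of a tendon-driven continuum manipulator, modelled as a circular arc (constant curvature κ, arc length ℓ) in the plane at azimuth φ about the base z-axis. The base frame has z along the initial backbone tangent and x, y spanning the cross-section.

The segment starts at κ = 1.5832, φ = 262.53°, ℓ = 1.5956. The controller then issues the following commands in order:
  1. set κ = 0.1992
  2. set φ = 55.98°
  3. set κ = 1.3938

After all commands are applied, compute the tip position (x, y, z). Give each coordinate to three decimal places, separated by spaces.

initial: κ=1.5832, φ=262.53°, ℓ=1.5956
cmd 1: set κ=0.1992 → (κ,φ,ℓ)=(0.1992,262.53°,1.5956) → tip=(-0.0327,-0.2493,1.5689)
cmd 2: set φ=55.98° → (κ,φ,ℓ)=(0.1992,55.98°,1.5956) → tip=(0.1407,0.2084,1.5689)
cmd 3: set κ=1.3938 → (κ,φ,ℓ)=(1.3938,55.98°,1.5956) → tip=(0.6453,0.9560,0.5698)

0.645 0.956 0.570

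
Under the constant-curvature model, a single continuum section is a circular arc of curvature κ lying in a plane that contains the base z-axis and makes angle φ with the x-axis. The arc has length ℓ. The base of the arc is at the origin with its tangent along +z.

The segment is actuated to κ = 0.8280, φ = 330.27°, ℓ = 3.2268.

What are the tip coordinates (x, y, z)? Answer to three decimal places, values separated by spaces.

1.984 -1.133 0.547

θ = κ·ℓ = 0.8280 × 3.2268 = 2.67179 rad
ρ = (1 − cos θ)/κ = (1 − -0.89166)/0.8280 = 2.28461
z = sin θ / κ = 0.45271/0.8280 = 0.54675
x = ρ cos φ = 2.28461 × cos(330.27°) = 1.98389
y = ρ sin φ = 2.28461 × sin(330.27°) = -1.13297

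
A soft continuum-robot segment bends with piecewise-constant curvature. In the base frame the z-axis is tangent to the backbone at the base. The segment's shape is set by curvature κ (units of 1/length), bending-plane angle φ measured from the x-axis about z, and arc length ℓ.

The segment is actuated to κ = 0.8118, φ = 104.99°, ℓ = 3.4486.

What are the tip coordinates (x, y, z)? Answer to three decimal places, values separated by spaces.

-0.619 2.311 0.413

θ = κ·ℓ = 0.8118 × 3.4486 = 2.79957 rad
ρ = (1 − cos θ)/κ = (1 − -0.94208)/0.8118 = 2.39231
z = sin θ / κ = 0.33539/0.8118 = 0.41314
x = ρ cos φ = 2.39231 × cos(104.99°) = -0.61877
y = ρ sin φ = 2.39231 × sin(104.99°) = 2.31090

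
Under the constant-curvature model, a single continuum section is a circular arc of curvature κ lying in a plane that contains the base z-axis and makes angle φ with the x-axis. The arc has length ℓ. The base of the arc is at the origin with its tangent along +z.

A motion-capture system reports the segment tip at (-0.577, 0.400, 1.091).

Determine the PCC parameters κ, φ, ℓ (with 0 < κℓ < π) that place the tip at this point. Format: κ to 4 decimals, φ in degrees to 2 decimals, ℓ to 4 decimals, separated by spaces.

ρ = √(x²+y²) = √(-0.577² + 0.400²) = 0.70209
φ = atan2(y, x) mod 360° = atan2(0.400, -0.577) = 145.2687°
|p|² = ρ² + z² = 0.70209² + 1.091² = 1.68321
κ = 2ρ / |p|² = 2×0.70209 / 1.68321 = 0.83423
θ = 2·atan2(ρ, z) = 2·atan2(0.70209, 1.091) = 1.14362 rad
ℓ = θ/κ = 1.14362/0.83423 = 1.37088

0.8342 145.27 1.3709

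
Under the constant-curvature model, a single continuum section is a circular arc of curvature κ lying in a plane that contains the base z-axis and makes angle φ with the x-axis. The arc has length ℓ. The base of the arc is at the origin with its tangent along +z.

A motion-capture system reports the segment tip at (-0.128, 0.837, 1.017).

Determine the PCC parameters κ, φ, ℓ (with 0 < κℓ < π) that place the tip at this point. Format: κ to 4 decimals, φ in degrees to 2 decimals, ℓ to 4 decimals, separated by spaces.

ρ = √(x²+y²) = √(-0.128² + 0.837²) = 0.84673
φ = atan2(y, x) mod 360° = atan2(0.837, -0.128) = 98.6947°
|p|² = ρ² + z² = 0.84673² + 1.017² = 1.75124
κ = 2ρ / |p|² = 2×0.84673 / 1.75124 = 0.96701
θ = 2·atan2(ρ, z) = 2·atan2(0.84673, 1.017) = 1.38858 rad
ℓ = θ/κ = 1.38858/0.96701 = 1.43596

0.9670 98.69 1.4360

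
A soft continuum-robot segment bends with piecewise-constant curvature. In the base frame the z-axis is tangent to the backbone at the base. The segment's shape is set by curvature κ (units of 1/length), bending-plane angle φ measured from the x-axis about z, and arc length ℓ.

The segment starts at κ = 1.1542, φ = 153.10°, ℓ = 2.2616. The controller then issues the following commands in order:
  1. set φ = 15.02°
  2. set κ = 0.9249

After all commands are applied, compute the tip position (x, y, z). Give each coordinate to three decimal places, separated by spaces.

initial: κ=1.1542, φ=153.10°, ℓ=2.2616
cmd 1: set φ=15.02° → (κ,φ,ℓ)=(1.1542,15.02°,2.2616) → tip=(1.5583,0.4181,0.4389)
cmd 2: set κ=0.9249 → (κ,φ,ℓ)=(0.9249,15.02°,2.2616) → tip=(1.5640,0.4197,0.9378)

1.564 0.420 0.938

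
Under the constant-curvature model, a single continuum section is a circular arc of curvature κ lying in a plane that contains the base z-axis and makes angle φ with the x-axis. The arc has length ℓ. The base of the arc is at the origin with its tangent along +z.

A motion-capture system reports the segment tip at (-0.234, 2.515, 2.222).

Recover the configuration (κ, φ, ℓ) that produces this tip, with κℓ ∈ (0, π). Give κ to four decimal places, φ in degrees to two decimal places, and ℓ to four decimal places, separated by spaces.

0.4464 95.32 3.8054

ρ = √(x²+y²) = √(-0.234² + 2.515²) = 2.52586
φ = atan2(y, x) mod 360° = atan2(2.515, -0.234) = 95.3156°
|p|² = ρ² + z² = 2.52586² + 2.222² = 11.31727
κ = 2ρ / |p|² = 2×2.52586 / 11.31727 = 0.44637
θ = 2·atan2(ρ, z) = 2·atan2(2.52586, 2.222) = 1.69862 rad
ℓ = θ/κ = 1.69862/0.44637 = 3.80538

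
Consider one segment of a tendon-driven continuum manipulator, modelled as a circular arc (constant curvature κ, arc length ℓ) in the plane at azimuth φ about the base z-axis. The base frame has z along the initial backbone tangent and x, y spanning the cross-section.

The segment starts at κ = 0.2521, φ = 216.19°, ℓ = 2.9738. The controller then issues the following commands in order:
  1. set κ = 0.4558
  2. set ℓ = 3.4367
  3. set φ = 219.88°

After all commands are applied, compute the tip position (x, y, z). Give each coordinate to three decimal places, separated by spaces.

-1.676 -1.401 2.194

initial: κ=0.2521, φ=216.19°, ℓ=2.9738
cmd 1: set κ=0.4558 → (κ,φ,ℓ)=(0.4558,216.19°,2.9738) → tip=(-1.3923,-1.0186,2.1433)
cmd 2: set ℓ=3.4367 → (κ,φ,ℓ)=(0.4558,216.19°,3.4367) → tip=(-1.7630,-1.2898,2.1939)
cmd 3: set φ=219.88° → (κ,φ,ℓ)=(0.4558,219.88°,3.4367) → tip=(-1.6763,-1.4006,2.1939)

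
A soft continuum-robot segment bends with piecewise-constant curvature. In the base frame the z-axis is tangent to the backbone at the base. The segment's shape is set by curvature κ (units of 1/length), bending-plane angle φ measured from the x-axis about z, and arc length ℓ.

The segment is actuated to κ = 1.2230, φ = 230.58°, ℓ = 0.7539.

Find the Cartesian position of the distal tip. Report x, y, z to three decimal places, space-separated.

θ = κ·ℓ = 1.2230 × 0.7539 = 0.92202 rad
ρ = (1 − cos θ)/κ = (1 − 0.60421)/1.2230 = 0.32362
z = sin θ / κ = 0.79682/1.2230 = 0.65153
x = ρ cos φ = 0.32362 × cos(230.58°) = -0.20550
y = ρ sin φ = 0.32362 × sin(230.58°) = -0.25000

-0.205 -0.250 0.652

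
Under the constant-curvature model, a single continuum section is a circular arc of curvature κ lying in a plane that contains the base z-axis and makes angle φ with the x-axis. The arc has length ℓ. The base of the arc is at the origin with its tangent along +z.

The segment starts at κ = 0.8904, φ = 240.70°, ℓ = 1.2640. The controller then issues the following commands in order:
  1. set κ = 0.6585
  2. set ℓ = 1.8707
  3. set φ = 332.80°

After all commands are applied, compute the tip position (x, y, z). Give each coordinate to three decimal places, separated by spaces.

initial: κ=0.8904, φ=240.70°, ℓ=1.2640
cmd 1: set κ=0.6585 → (κ,φ,ℓ)=(0.6585,240.70°,1.2640) → tip=(-0.2429,-0.4329,1.1230)
cmd 2: set ℓ=1.8707 → (κ,φ,ℓ)=(0.6585,240.70°,1.8707) → tip=(-0.4961,-0.8840,1.4322)
cmd 3: set φ=332.80° → (κ,φ,ℓ)=(0.6585,332.80°,1.8707) → tip=(0.9016,-0.4634,1.4322)

0.902 -0.463 1.432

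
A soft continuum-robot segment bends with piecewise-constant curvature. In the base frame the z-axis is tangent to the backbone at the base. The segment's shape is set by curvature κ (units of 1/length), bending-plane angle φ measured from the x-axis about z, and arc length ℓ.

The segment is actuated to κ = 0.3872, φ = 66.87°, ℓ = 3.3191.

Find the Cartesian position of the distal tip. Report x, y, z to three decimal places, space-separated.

θ = κ·ℓ = 0.3872 × 3.3191 = 1.28516 rad
ρ = (1 − cos θ)/κ = (1 − 0.28177)/0.3872 = 1.85493
z = sin θ / κ = 0.95948/0.3872 = 2.47800
x = ρ cos φ = 1.85493 × cos(66.87°) = 0.72865
y = ρ sin φ = 1.85493 × sin(66.87°) = 1.70582

0.729 1.706 2.478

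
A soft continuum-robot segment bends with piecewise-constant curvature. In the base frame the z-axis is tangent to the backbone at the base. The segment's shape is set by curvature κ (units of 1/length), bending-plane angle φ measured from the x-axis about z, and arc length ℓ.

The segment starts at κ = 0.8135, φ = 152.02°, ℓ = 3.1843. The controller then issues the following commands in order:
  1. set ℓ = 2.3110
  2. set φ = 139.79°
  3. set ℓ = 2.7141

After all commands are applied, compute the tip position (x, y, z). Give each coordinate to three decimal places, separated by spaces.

initial: κ=0.8135, φ=152.02°, ℓ=3.1843
cmd 1: set ℓ=2.3110 → (κ,φ,ℓ)=(0.8135,152.02°,2.3110) → tip=(-1.4159,0.7522,1.1710)
cmd 2: set φ=139.79° → (κ,φ,ℓ)=(0.8135,139.79°,2.3110) → tip=(-1.2244,1.0351,1.1710)
cmd 3: set ℓ=2.7141 → (κ,φ,ℓ)=(0.8135,139.79°,2.7141) → tip=(-1.4972,1.2657,0.9881)

-1.497 1.266 0.988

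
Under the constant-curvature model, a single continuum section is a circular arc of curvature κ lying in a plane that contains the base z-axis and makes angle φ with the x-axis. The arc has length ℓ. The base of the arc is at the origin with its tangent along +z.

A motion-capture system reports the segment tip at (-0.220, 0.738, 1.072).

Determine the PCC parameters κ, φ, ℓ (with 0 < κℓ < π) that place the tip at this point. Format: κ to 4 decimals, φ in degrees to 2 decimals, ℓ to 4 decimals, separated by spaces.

0.8840 106.60 1.4093

ρ = √(x²+y²) = √(-0.220² + 0.738²) = 0.77009
φ = atan2(y, x) mod 360° = atan2(0.738, -0.220) = 106.5995°
|p|² = ρ² + z² = 0.77009² + 1.072² = 1.74223
κ = 2ρ / |p|² = 2×0.77009 / 1.74223 = 0.88403
θ = 2·atan2(ρ, z) = 2·atan2(0.77009, 1.072) = 1.24590 rad
ℓ = θ/κ = 1.24590/0.88403 = 1.40933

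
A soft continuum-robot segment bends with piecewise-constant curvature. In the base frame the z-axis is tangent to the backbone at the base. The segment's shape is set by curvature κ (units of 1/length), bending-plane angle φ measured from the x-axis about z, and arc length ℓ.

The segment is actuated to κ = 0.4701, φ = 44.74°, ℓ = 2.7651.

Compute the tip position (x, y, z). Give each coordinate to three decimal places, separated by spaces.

θ = κ·ℓ = 0.4701 × 2.7651 = 1.29987 rad
ρ = (1 − cos θ)/κ = (1 − 0.26762)/0.4701 = 1.55792
z = sin θ / κ = 0.96352/0.4701 = 2.04962
x = ρ cos φ = 1.55792 × cos(44.74°) = 1.10661
y = ρ sin φ = 1.55792 × sin(44.74°) = 1.09661

1.107 1.097 2.050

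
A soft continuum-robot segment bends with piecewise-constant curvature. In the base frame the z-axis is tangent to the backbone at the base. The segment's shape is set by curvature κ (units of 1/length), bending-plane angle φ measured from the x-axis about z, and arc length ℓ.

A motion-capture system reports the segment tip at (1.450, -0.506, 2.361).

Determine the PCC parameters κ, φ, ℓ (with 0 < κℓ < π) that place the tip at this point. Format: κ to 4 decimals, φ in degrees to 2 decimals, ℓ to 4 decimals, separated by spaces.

ρ = √(x²+y²) = √(1.450² + -0.506²) = 1.53575
φ = atan2(y, x) mod 360° = atan2(-0.506, 1.450) = 340.7628°
|p|² = ρ² + z² = 1.53575² + 2.361² = 7.93286
κ = 2ρ / |p|² = 2×1.53575 / 7.93286 = 0.38719
θ = 2·atan2(ρ, z) = 2·atan2(1.53575, 2.361) = 1.15341 rad
ℓ = θ/κ = 1.15341/0.38719 = 2.97893

0.3872 340.76 2.9789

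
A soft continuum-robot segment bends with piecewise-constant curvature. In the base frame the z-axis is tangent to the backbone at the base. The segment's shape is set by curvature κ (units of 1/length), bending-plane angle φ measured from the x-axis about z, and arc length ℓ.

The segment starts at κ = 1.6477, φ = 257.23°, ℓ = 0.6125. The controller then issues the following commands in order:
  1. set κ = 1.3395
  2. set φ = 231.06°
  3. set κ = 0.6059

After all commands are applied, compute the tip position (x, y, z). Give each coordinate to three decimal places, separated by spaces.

-0.071 -0.087 0.599

initial: κ=1.6477, φ=257.23°, ℓ=0.6125
cmd 1: set κ=1.3395 → (κ,φ,ℓ)=(1.3395,257.23°,0.6125) → tip=(-0.0525,-0.2316,0.5461)
cmd 2: set φ=231.06° → (κ,φ,ℓ)=(1.3395,231.06°,0.6125) → tip=(-0.1493,-0.1847,0.5461)
cmd 3: set κ=0.6059 → (κ,φ,ℓ)=(0.6059,231.06°,0.6125) → tip=(-0.0706,-0.0874,0.5985)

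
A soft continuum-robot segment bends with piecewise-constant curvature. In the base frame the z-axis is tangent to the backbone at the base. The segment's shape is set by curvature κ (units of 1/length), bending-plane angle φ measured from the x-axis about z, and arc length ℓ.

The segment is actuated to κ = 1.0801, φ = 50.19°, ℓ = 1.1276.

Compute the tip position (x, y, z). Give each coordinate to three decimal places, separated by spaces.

θ = κ·ℓ = 1.0801 × 1.1276 = 1.21792 rad
ρ = (1 − cos θ)/κ = (1 − 0.34560)/1.0801 = 0.60587
z = sin θ / κ = 0.93838/1.0801 = 0.86879
x = ρ cos φ = 0.60587 × cos(50.19°) = 0.38791
y = ρ sin φ = 0.60587 × sin(50.19°) = 0.46541

0.388 0.465 0.869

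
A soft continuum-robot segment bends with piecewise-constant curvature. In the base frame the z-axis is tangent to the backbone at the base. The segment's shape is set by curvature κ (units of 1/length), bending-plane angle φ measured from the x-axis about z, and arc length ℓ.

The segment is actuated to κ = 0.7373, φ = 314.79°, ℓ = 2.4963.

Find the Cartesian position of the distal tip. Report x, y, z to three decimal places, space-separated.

θ = κ·ℓ = 0.7373 × 2.4963 = 1.84052 rad
ρ = (1 − cos θ)/κ = (1 − -0.26647)/0.7373 = 1.71771
z = sin θ / κ = 0.96384/0.7373 = 1.30726
x = ρ cos φ = 1.71771 × cos(314.79°) = 1.21014
y = ρ sin φ = 1.71771 × sin(314.79°) = -1.21905

1.210 -1.219 1.307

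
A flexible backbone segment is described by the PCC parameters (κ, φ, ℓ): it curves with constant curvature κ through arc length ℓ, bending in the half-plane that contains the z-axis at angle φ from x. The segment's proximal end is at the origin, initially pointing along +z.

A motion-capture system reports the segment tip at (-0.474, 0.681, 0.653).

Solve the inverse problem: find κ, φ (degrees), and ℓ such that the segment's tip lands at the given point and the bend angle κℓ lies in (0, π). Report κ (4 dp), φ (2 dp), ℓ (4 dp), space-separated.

1.4885 124.84 1.2147

ρ = √(x²+y²) = √(-0.474² + 0.681²) = 0.82972
φ = atan2(y, x) mod 360° = atan2(0.681, -0.474) = 124.8393°
|p|² = ρ² + z² = 0.82972² + 0.653² = 1.11485
κ = 2ρ / |p|² = 2×0.82972 / 1.11485 = 1.48849
θ = 2·atan2(ρ, z) = 2·atan2(0.82972, 0.653) = 1.80805 rad
ℓ = θ/κ = 1.80805/1.48849 = 1.21468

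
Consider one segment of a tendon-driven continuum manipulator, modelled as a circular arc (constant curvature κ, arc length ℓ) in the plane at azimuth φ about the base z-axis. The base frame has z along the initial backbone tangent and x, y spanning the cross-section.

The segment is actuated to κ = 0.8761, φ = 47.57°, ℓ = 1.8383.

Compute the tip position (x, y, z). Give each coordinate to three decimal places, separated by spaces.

0.801 0.876 1.141

θ = κ·ℓ = 0.8761 × 1.8383 = 1.61053 rad
ρ = (1 − cos θ)/κ = (1 − -0.03973)/0.8761 = 1.18677
z = sin θ / κ = 0.99921/0.8761 = 1.14052
x = ρ cos φ = 1.18677 × cos(47.57°) = 0.80070
y = ρ sin φ = 1.18677 × sin(47.57°) = 0.87596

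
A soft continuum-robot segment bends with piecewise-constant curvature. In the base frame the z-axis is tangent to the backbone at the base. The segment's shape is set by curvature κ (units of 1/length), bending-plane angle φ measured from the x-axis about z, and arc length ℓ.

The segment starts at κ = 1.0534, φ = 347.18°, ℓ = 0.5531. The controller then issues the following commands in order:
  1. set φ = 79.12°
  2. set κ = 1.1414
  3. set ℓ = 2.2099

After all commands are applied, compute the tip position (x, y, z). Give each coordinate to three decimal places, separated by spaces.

initial: κ=1.0534, φ=347.18°, ℓ=0.5531
cmd 1: set φ=79.12° → (κ,φ,ℓ)=(1.0534,79.12°,0.5531) → tip=(0.0296,0.1538,0.5223)
cmd 2: set κ=1.1414 → (κ,φ,ℓ)=(1.1414,79.12°,0.5531) → tip=(0.0319,0.1658,0.5171)
cmd 3: set ℓ=2.2099 → (κ,φ,ℓ)=(1.1414,79.12°,2.2099) → tip=(0.3000,1.5610,0.5085)

0.300 1.561 0.508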